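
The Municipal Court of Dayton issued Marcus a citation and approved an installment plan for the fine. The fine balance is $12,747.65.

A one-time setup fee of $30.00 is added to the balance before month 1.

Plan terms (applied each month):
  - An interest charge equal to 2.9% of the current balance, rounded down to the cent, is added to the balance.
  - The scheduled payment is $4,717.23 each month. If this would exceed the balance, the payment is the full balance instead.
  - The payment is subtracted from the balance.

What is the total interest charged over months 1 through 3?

$729.82

Month 1: $12,777.65 +$370.55 interest = $13,148.20; pay $4,717.23 → $8,430.97
Month 2: $8,430.97 +$244.49 interest = $8,675.46; pay $4,717.23 → $3,958.23
Month 3: $3,958.23 +$114.78 interest = $4,073.01; pay $4,073.01 → $0.00
Total interest: $370.55 + $244.49 + $114.78 = $729.82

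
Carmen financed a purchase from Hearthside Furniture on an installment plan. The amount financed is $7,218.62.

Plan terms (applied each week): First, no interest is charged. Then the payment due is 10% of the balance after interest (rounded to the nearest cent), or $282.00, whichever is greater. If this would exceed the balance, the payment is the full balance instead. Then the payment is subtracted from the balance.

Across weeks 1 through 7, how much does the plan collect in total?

$3,765.98

Week 1: $7,218.62 − $721.86 → $6,496.76
Week 2: $6,496.76 − $649.68 → $5,847.08
Week 3: $5,847.08 − $584.71 → $5,262.37
Week 4: $5,262.37 − $526.24 → $4,736.13
Week 5: $4,736.13 − $473.61 → $4,262.52
Week 6: $4,262.52 − $426.25 → $3,836.27
Week 7: $3,836.27 − $383.63 → $3,452.64
Total paid: $3,765.98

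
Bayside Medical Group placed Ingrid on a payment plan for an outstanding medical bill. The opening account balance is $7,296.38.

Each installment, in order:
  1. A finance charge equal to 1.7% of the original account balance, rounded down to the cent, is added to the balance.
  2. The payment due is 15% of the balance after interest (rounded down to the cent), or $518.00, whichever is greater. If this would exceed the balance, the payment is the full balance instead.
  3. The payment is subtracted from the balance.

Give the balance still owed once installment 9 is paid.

Installment 1: $7,296.38 +$124.03 interest = $7,420.41; pay $1,113.06 → $6,307.35
Installment 2: $6,307.35 +$124.03 interest = $6,431.38; pay $964.70 → $5,466.68
Installment 3: $5,466.68 +$124.03 interest = $5,590.71; pay $838.60 → $4,752.11
Installment 4: $4,752.11 +$124.03 interest = $4,876.14; pay $731.42 → $4,144.72
Installment 5: $4,144.72 +$124.03 interest = $4,268.75; pay $640.31 → $3,628.44
Installment 6: $3,628.44 +$124.03 interest = $3,752.47; pay $562.87 → $3,189.60
Installment 7: $3,189.60 +$124.03 interest = $3,313.63; pay $518.00 → $2,795.63
Installment 8: $2,795.63 +$124.03 interest = $2,919.66; pay $518.00 → $2,401.66
Installment 9: $2,401.66 +$124.03 interest = $2,525.69; pay $518.00 → $2,007.69

$2,007.69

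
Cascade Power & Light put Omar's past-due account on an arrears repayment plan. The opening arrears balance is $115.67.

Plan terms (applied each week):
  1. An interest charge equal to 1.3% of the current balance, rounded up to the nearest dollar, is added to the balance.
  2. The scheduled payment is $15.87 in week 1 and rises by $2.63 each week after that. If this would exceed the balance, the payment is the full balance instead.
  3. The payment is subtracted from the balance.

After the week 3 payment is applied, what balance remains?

Week 1: opening $115.67; interest $2.00 → $117.67; payment $15.87; balance $101.80
Week 2: opening $101.80; interest $2.00 → $103.80; payment $18.50; balance $85.30
Week 3: opening $85.30; interest $2.00 → $87.30; payment $21.13; balance $66.17

$66.17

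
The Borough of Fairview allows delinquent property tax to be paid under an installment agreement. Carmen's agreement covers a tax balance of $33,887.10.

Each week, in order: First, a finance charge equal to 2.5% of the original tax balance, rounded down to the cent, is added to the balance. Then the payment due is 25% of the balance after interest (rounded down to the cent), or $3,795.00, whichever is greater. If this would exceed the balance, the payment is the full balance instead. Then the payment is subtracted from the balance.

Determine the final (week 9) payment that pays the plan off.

$1,515.31

Week 1: $33,887.10 +$847.17 interest = $34,734.27; pay $8,683.56 → $26,050.71
Week 2: $26,050.71 +$847.17 interest = $26,897.88; pay $6,724.47 → $20,173.41
Week 3: $20,173.41 +$847.17 interest = $21,020.58; pay $5,255.14 → $15,765.44
Week 4: $15,765.44 +$847.17 interest = $16,612.61; pay $4,153.15 → $12,459.46
Week 5: $12,459.46 +$847.17 interest = $13,306.63; pay $3,795.00 → $9,511.63
Week 6: $9,511.63 +$847.17 interest = $10,358.80; pay $3,795.00 → $6,563.80
Week 7: $6,563.80 +$847.17 interest = $7,410.97; pay $3,795.00 → $3,615.97
Week 8: $3,615.97 +$847.17 interest = $4,463.14; pay $3,795.00 → $668.14
Week 9: $668.14 +$847.17 interest = $1,515.31; pay $1,515.31 → $0.00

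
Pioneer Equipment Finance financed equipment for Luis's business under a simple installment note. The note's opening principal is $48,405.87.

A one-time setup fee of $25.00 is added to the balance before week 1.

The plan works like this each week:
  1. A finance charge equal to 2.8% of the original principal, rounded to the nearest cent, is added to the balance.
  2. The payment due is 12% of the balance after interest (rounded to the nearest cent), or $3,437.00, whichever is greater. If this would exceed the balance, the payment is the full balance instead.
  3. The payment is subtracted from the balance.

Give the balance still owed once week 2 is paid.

$39,747.17

Week 1: $48,430.87 +$1,355.36 interest = $49,786.23; pay $5,974.35 → $43,811.88
Week 2: $43,811.88 +$1,355.36 interest = $45,167.24; pay $5,420.07 → $39,747.17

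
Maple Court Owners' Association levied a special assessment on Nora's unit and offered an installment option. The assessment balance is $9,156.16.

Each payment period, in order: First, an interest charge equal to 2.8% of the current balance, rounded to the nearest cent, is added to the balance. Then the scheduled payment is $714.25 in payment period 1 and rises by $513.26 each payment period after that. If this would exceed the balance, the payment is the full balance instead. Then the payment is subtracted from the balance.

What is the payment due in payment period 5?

Payment period 1: opening $9,156.16; interest $256.37 → $9,412.53; payment $714.25; balance $8,698.28
Payment period 2: opening $8,698.28; interest $243.55 → $8,941.83; payment $1,227.51; balance $7,714.32
Payment period 3: opening $7,714.32; interest $216.00 → $7,930.32; payment $1,740.77; balance $6,189.55
Payment period 4: opening $6,189.55; interest $173.31 → $6,362.86; payment $2,254.03; balance $4,108.83
Payment period 5: opening $4,108.83; interest $115.05 → $4,223.88; payment $2,767.29; balance $1,456.59

$2,767.29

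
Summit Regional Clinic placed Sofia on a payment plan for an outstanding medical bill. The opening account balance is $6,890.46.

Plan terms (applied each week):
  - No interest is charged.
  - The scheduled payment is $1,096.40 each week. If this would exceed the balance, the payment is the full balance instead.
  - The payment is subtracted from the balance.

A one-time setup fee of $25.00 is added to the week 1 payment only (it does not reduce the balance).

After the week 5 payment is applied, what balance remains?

$1,408.46

Week 1: opening $6,890.46; payment $1,096.40 (+ $25.00 fee); balance $5,794.06
Week 2: opening $5,794.06; payment $1,096.40; balance $4,697.66
Week 3: opening $4,697.66; payment $1,096.40; balance $3,601.26
Week 4: opening $3,601.26; payment $1,096.40; balance $2,504.86
Week 5: opening $2,504.86; payment $1,096.40; balance $1,408.46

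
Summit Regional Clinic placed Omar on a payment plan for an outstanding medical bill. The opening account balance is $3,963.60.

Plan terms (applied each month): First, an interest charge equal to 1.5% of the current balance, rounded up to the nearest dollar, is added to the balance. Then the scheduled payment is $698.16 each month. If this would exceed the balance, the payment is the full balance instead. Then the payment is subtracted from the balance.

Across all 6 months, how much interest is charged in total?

Month 1: $3,963.60 +$60.00 interest = $4,023.60; pay $698.16 → $3,325.44
Month 2: $3,325.44 +$50.00 interest = $3,375.44; pay $698.16 → $2,677.28
Month 3: $2,677.28 +$41.00 interest = $2,718.28; pay $698.16 → $2,020.12
Month 4: $2,020.12 +$31.00 interest = $2,051.12; pay $698.16 → $1,352.96
Month 5: $1,352.96 +$21.00 interest = $1,373.96; pay $698.16 → $675.80
Month 6: $675.80 +$11.00 interest = $686.80; pay $686.80 → $0.00
Total interest: $60.00 + $50.00 + $41.00 + $31.00 + $21.00 + $11.00 = $214.00

$214.00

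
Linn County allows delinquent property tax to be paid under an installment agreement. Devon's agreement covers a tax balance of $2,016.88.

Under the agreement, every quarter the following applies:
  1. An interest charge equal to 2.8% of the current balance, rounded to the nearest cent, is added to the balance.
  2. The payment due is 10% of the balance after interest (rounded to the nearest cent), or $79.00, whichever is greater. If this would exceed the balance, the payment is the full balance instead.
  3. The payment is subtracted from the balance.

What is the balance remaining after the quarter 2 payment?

$1,726.43

Quarter 1: opening $2,016.88; interest $56.47 → $2,073.35; payment $207.34; balance $1,866.01
Quarter 2: opening $1,866.01; interest $52.25 → $1,918.26; payment $191.83; balance $1,726.43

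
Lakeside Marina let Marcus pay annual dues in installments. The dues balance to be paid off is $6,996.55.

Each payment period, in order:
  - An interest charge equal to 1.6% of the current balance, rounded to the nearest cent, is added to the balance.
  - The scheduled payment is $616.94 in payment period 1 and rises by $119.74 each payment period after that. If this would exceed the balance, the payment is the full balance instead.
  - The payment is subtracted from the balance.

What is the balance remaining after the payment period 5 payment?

Payment period 1: opening $6,996.55; interest $111.94 → $7,108.49; payment $616.94; balance $6,491.55
Payment period 2: opening $6,491.55; interest $103.86 → $6,595.41; payment $736.68; balance $5,858.73
Payment period 3: opening $5,858.73; interest $93.74 → $5,952.47; payment $856.42; balance $5,096.05
Payment period 4: opening $5,096.05; interest $81.54 → $5,177.59; payment $976.16; balance $4,201.43
Payment period 5: opening $4,201.43; interest $67.22 → $4,268.65; payment $1,095.90; balance $3,172.75

$3,172.75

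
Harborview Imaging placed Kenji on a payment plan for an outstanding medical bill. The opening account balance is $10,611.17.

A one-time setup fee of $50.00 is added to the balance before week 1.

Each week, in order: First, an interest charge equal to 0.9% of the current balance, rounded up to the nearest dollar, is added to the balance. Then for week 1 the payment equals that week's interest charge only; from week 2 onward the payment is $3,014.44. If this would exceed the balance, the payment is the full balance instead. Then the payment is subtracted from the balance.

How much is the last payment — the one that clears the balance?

Week 1: opening $10,661.17; interest $96.00 → $10,757.17; payment $96.00; balance $10,661.17
Week 2: opening $10,661.17; interest $96.00 → $10,757.17; payment $3,014.44; balance $7,742.73
Week 3: opening $7,742.73; interest $70.00 → $7,812.73; payment $3,014.44; balance $4,798.29
Week 4: opening $4,798.29; interest $44.00 → $4,842.29; payment $3,014.44; balance $1,827.85
Week 5: opening $1,827.85; interest $17.00 → $1,844.85; payment $1,844.85; balance $0.00

$1,844.85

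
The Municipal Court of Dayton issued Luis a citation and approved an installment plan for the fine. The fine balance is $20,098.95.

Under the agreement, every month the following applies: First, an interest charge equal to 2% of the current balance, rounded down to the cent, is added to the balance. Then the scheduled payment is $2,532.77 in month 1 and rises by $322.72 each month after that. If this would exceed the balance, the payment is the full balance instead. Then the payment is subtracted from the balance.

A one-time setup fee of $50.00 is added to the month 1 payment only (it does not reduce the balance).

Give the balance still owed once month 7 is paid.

$0.00

Month 1: $20,098.95 +$401.97 interest = $20,500.92; pay $2,532.77 (+ $50.00 fee) → $17,968.15
Month 2: $17,968.15 +$359.36 interest = $18,327.51; pay $2,855.49 → $15,472.02
Month 3: $15,472.02 +$309.44 interest = $15,781.46; pay $3,178.21 → $12,603.25
Month 4: $12,603.25 +$252.06 interest = $12,855.31; pay $3,500.93 → $9,354.38
Month 5: $9,354.38 +$187.08 interest = $9,541.46; pay $3,823.65 → $5,717.81
Month 6: $5,717.81 +$114.35 interest = $5,832.16; pay $4,146.37 → $1,685.79
Month 7: $1,685.79 +$33.71 interest = $1,719.50; pay $1,719.50 → $0.00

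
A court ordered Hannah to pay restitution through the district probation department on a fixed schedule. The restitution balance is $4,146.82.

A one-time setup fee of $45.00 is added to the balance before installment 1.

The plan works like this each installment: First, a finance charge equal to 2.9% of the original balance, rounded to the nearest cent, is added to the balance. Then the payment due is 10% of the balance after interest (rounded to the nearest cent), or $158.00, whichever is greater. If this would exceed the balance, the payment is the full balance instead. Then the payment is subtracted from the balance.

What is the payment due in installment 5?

$324.27

Installment 1: $4,191.82 +$120.26 interest = $4,312.08; pay $431.21 → $3,880.87
Installment 2: $3,880.87 +$120.26 interest = $4,001.13; pay $400.11 → $3,601.02
Installment 3: $3,601.02 +$120.26 interest = $3,721.28; pay $372.13 → $3,349.15
Installment 4: $3,349.15 +$120.26 interest = $3,469.41; pay $346.94 → $3,122.47
Installment 5: $3,122.47 +$120.26 interest = $3,242.73; pay $324.27 → $2,918.46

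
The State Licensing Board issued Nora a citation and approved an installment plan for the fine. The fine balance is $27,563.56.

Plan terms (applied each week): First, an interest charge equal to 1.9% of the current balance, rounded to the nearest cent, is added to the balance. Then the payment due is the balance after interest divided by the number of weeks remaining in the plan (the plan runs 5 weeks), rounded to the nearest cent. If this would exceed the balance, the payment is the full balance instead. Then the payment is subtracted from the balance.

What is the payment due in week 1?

$5,617.45

# | Opening | Interest | Payment | End bal
1 | $27,563.56 | $523.71 | $5,617.45 | $22,469.82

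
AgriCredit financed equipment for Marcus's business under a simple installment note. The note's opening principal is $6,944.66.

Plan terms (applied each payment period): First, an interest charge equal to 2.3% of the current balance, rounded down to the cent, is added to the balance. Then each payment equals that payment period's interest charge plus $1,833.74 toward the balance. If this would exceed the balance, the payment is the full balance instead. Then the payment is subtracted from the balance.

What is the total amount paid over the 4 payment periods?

Payment period 1: $6,944.66 +$159.72 interest = $7,104.38; pay $1,993.46 → $5,110.92
Payment period 2: $5,110.92 +$117.55 interest = $5,228.47; pay $1,951.29 → $3,277.18
Payment period 3: $3,277.18 +$75.37 interest = $3,352.55; pay $1,909.11 → $1,443.44
Payment period 4: $1,443.44 +$33.19 interest = $1,476.63; pay $1,476.63 → $0.00
Total paid: $7,330.49

$7,330.49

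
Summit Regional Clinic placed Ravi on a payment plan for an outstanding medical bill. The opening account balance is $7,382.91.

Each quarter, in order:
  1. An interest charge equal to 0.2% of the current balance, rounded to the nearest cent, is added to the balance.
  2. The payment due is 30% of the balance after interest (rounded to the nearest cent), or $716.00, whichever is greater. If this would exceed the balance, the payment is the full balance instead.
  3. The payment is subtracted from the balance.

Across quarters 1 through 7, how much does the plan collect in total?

Quarter 1: opening $7,382.91; interest $14.77 → $7,397.68; payment $2,219.30; balance $5,178.38
Quarter 2: opening $5,178.38; interest $10.36 → $5,188.74; payment $1,556.62; balance $3,632.12
Quarter 3: opening $3,632.12; interest $7.26 → $3,639.38; payment $1,091.81; balance $2,547.57
Quarter 4: opening $2,547.57; interest $5.10 → $2,552.67; payment $765.80; balance $1,786.87
Quarter 5: opening $1,786.87; interest $3.57 → $1,790.44; payment $716.00; balance $1,074.44
Quarter 6: opening $1,074.44; interest $2.15 → $1,076.59; payment $716.00; balance $360.59
Quarter 7: opening $360.59; interest $0.72 → $361.31; payment $361.31; balance $0.00
Total paid: $7,426.84

$7,426.84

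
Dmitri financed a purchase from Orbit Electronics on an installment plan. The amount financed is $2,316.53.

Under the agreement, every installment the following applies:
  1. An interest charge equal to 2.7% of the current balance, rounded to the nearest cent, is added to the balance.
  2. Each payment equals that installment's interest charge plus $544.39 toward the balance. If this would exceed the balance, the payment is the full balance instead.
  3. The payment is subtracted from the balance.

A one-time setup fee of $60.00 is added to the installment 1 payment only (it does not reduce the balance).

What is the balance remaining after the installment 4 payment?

Installment 1: $2,316.53 +$62.55 interest = $2,379.08; pay $606.94 (+ $60.00 fee) → $1,772.14
Installment 2: $1,772.14 +$47.85 interest = $1,819.99; pay $592.24 → $1,227.75
Installment 3: $1,227.75 +$33.15 interest = $1,260.90; pay $577.54 → $683.36
Installment 4: $683.36 +$18.45 interest = $701.81; pay $562.84 → $138.97

$138.97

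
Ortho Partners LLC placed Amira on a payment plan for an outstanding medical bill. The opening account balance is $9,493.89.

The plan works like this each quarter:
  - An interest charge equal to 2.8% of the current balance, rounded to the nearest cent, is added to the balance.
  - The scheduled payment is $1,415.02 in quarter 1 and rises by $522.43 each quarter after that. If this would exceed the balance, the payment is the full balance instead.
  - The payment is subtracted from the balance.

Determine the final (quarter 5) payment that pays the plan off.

$1,549.13

# | Opening | Interest | Payment | End bal
1 | $9,493.89 | $265.83 | $1,415.02 | $8,344.70
2 | $8,344.70 | $233.65 | $1,937.45 | $6,640.90
3 | $6,640.90 | $185.95 | $2,459.88 | $4,366.97
4 | $4,366.97 | $122.28 | $2,982.31 | $1,506.94
5 | $1,506.94 | $42.19 | $1,549.13 | $0.00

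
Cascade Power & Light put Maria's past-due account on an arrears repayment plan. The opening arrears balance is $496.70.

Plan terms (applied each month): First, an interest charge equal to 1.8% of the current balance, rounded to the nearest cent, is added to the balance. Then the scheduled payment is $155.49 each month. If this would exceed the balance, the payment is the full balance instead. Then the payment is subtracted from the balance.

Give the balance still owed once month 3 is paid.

$49.09

Month 1: opening $496.70; interest $8.94 → $505.64; payment $155.49; balance $350.15
Month 2: opening $350.15; interest $6.30 → $356.45; payment $155.49; balance $200.96
Month 3: opening $200.96; interest $3.62 → $204.58; payment $155.49; balance $49.09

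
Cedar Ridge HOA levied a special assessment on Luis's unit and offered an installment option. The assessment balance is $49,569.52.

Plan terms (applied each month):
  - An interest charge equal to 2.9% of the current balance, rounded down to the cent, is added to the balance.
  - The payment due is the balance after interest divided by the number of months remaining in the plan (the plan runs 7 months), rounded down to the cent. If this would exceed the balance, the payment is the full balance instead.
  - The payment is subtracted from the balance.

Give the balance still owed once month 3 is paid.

$30,861.91

Month 1: opening $49,569.52; interest $1,437.51 → $51,007.03; payment $7,286.71; balance $43,720.32
Month 2: opening $43,720.32; interest $1,267.88 → $44,988.20; payment $7,498.03; balance $37,490.17
Month 3: opening $37,490.17; interest $1,087.21 → $38,577.38; payment $7,715.47; balance $30,861.91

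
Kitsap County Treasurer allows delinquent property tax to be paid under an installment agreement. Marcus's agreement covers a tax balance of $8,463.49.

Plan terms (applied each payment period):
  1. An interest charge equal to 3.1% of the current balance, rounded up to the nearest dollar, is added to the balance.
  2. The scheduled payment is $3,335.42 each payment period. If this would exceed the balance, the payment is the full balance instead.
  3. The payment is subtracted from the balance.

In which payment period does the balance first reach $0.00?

3

Payment period 1: opening $8,463.49; interest $263.00 → $8,726.49; payment $3,335.42; balance $5,391.07
Payment period 2: opening $5,391.07; interest $168.00 → $5,559.07; payment $3,335.42; balance $2,223.65
Payment period 3: opening $2,223.65; interest $69.00 → $2,292.65; payment $2,292.65; balance $0.00
Balance reaches $0.00 in payment period 3.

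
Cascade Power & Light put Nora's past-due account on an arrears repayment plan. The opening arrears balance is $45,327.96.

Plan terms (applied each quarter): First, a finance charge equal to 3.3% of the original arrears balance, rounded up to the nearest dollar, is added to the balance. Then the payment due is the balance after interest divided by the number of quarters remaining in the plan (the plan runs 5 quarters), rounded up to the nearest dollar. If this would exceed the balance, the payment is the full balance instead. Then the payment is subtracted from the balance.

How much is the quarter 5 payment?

$12,480.96

Quarter 1: $45,327.96 +$1,496.00 interest = $46,823.96; pay $9,365.00 → $37,458.96
Quarter 2: $37,458.96 +$1,496.00 interest = $38,954.96; pay $9,739.00 → $29,215.96
Quarter 3: $29,215.96 +$1,496.00 interest = $30,711.96; pay $10,238.00 → $20,473.96
Quarter 4: $20,473.96 +$1,496.00 interest = $21,969.96; pay $10,985.00 → $10,984.96
Quarter 5: $10,984.96 +$1,496.00 interest = $12,480.96; pay $12,480.96 → $0.00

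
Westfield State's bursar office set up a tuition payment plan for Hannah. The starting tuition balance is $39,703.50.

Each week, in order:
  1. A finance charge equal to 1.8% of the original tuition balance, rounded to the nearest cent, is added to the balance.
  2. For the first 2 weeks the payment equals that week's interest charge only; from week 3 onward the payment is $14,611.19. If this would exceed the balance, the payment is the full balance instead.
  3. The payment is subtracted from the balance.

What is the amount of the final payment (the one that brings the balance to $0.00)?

Week 1: $39,703.50 +$714.66 interest = $40,418.16; pay $714.66 → $39,703.50
Week 2: $39,703.50 +$714.66 interest = $40,418.16; pay $714.66 → $39,703.50
Week 3: $39,703.50 +$714.66 interest = $40,418.16; pay $14,611.19 → $25,806.97
Week 4: $25,806.97 +$714.66 interest = $26,521.63; pay $14,611.19 → $11,910.44
Week 5: $11,910.44 +$714.66 interest = $12,625.10; pay $12,625.10 → $0.00

$12,625.10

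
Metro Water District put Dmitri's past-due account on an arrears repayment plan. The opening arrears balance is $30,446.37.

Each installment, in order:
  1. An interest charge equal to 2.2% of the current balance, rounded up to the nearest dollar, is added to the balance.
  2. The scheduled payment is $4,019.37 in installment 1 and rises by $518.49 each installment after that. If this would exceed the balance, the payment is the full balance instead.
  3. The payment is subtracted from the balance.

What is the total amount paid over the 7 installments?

Installment 1: $30,446.37 +$670.00 interest = $31,116.37; pay $4,019.37 → $27,097.00
Installment 2: $27,097.00 +$597.00 interest = $27,694.00; pay $4,537.86 → $23,156.14
Installment 3: $23,156.14 +$510.00 interest = $23,666.14; pay $5,056.35 → $18,609.79
Installment 4: $18,609.79 +$410.00 interest = $19,019.79; pay $5,574.84 → $13,444.95
Installment 5: $13,444.95 +$296.00 interest = $13,740.95; pay $6,093.33 → $7,647.62
Installment 6: $7,647.62 +$169.00 interest = $7,816.62; pay $6,611.82 → $1,204.80
Installment 7: $1,204.80 +$27.00 interest = $1,231.80; pay $1,231.80 → $0.00
Total paid: $33,125.37

$33,125.37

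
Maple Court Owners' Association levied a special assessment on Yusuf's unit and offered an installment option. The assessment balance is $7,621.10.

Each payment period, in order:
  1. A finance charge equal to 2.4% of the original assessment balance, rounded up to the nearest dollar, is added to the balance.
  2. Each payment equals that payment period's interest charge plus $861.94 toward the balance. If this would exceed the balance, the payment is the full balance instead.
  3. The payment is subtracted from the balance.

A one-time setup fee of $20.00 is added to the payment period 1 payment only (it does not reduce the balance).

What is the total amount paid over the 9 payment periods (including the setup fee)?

Payment period 1: $7,621.10 +$183.00 interest = $7,804.10; pay $1,044.94 (+ $20.00 fee) → $6,759.16
Payment period 2: $6,759.16 +$183.00 interest = $6,942.16; pay $1,044.94 → $5,897.22
Payment period 3: $5,897.22 +$183.00 interest = $6,080.22; pay $1,044.94 → $5,035.28
Payment period 4: $5,035.28 +$183.00 interest = $5,218.28; pay $1,044.94 → $4,173.34
Payment period 5: $4,173.34 +$183.00 interest = $4,356.34; pay $1,044.94 → $3,311.40
Payment period 6: $3,311.40 +$183.00 interest = $3,494.40; pay $1,044.94 → $2,449.46
Payment period 7: $2,449.46 +$183.00 interest = $2,632.46; pay $1,044.94 → $1,587.52
Payment period 8: $1,587.52 +$183.00 interest = $1,770.52; pay $1,044.94 → $725.58
Payment period 9: $725.58 +$183.00 interest = $908.58; pay $908.58 → $0.00
Total paid: $9,288.10

$9,288.10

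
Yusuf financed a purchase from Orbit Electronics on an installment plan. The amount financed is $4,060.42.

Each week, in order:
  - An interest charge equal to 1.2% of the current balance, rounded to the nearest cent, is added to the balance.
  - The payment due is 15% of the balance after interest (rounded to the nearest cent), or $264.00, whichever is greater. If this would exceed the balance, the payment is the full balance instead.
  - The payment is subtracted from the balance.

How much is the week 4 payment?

# | Opening | Interest | Payment | End bal
1 | $4,060.42 | $48.73 | $616.37 | $3,492.78
2 | $3,492.78 | $41.91 | $530.20 | $3,004.49
3 | $3,004.49 | $36.05 | $456.08 | $2,584.46
4 | $2,584.46 | $31.01 | $392.32 | $2,223.15

$392.32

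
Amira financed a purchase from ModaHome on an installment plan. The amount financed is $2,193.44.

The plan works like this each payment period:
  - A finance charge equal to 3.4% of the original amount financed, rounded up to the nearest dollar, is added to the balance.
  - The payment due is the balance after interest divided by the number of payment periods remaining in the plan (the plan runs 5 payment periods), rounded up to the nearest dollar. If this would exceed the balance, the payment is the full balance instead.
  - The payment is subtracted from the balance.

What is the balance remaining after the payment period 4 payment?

$533.44

# | Opening | Interest | Payment | End bal
1 | $2,193.44 | $75.00 | $454.00 | $1,814.44
2 | $1,814.44 | $75.00 | $473.00 | $1,416.44
3 | $1,416.44 | $75.00 | $498.00 | $993.44
4 | $993.44 | $75.00 | $535.00 | $533.44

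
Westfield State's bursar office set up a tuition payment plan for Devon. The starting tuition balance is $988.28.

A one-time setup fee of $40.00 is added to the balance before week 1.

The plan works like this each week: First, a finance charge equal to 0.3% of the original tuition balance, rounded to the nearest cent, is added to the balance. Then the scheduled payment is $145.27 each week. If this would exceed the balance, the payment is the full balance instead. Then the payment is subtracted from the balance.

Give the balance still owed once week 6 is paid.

$174.42

Week 1: opening $1,028.28; interest $2.96 → $1,031.24; payment $145.27; balance $885.97
Week 2: opening $885.97; interest $2.96 → $888.93; payment $145.27; balance $743.66
Week 3: opening $743.66; interest $2.96 → $746.62; payment $145.27; balance $601.35
Week 4: opening $601.35; interest $2.96 → $604.31; payment $145.27; balance $459.04
Week 5: opening $459.04; interest $2.96 → $462.00; payment $145.27; balance $316.73
Week 6: opening $316.73; interest $2.96 → $319.69; payment $145.27; balance $174.42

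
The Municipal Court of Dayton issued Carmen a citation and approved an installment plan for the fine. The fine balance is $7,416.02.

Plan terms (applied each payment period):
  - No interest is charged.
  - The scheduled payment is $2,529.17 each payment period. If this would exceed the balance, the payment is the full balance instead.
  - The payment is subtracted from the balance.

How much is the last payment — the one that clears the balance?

# | Opening | Payment | End bal
1 | $7,416.02 | $2,529.17 | $4,886.85
2 | $4,886.85 | $2,529.17 | $2,357.68
3 | $2,357.68 | $2,357.68 | $0.00

$2,357.68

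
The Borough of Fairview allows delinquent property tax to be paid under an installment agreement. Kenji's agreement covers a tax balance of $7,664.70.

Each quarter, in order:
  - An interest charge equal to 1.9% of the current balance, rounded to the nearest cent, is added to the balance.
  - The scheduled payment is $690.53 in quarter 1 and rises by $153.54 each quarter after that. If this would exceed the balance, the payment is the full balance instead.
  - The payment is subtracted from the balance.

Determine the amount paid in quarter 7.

$1,611.77

Quarter 1: opening $7,664.70; interest $145.63 → $7,810.33; payment $690.53; balance $7,119.80
Quarter 2: opening $7,119.80; interest $135.28 → $7,255.08; payment $844.07; balance $6,411.01
Quarter 3: opening $6,411.01; interest $121.81 → $6,532.82; payment $997.61; balance $5,535.21
Quarter 4: opening $5,535.21; interest $105.17 → $5,640.38; payment $1,151.15; balance $4,489.23
Quarter 5: opening $4,489.23; interest $85.30 → $4,574.53; payment $1,304.69; balance $3,269.84
Quarter 6: opening $3,269.84; interest $62.13 → $3,331.97; payment $1,458.23; balance $1,873.74
Quarter 7: opening $1,873.74; interest $35.60 → $1,909.34; payment $1,611.77; balance $297.57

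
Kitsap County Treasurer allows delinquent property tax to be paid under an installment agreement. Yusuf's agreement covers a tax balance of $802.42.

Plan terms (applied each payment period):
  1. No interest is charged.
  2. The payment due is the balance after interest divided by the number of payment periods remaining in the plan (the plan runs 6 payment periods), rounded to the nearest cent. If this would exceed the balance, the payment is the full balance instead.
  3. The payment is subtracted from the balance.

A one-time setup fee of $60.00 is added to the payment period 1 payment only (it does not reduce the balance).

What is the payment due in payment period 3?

Payment period 1: opening $802.42; payment $133.74 (+ $60.00 fee); balance $668.68
Payment period 2: opening $668.68; payment $133.74; balance $534.94
Payment period 3: opening $534.94; payment $133.74; balance $401.20

$133.74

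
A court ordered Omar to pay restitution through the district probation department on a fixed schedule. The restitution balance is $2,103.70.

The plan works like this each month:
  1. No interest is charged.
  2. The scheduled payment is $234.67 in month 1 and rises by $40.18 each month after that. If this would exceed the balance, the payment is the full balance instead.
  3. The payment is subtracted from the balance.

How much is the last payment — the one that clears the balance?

Month 1: opening $2,103.70; payment $234.67; balance $1,869.03
Month 2: opening $1,869.03; payment $274.85; balance $1,594.18
Month 3: opening $1,594.18; payment $315.03; balance $1,279.15
Month 4: opening $1,279.15; payment $355.21; balance $923.94
Month 5: opening $923.94; payment $395.39; balance $528.55
Month 6: opening $528.55; payment $435.57; balance $92.98
Month 7: opening $92.98; payment $92.98; balance $0.00

$92.98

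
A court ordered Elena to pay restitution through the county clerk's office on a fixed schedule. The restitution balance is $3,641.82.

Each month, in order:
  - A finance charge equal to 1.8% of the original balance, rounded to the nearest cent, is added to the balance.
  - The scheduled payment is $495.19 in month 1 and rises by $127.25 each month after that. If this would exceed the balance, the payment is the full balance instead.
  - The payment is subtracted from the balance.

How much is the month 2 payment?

Month 1: $3,641.82 +$65.55 interest = $3,707.37; pay $495.19 → $3,212.18
Month 2: $3,212.18 +$65.55 interest = $3,277.73; pay $622.44 → $2,655.29

$622.44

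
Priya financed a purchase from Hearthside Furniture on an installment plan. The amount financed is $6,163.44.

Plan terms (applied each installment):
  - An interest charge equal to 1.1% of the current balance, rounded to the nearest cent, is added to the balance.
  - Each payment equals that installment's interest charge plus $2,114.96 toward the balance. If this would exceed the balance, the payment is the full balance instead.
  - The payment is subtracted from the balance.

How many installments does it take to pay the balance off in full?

3

Installment 1: $6,163.44 +$67.80 interest = $6,231.24; pay $2,182.76 → $4,048.48
Installment 2: $4,048.48 +$44.53 interest = $4,093.01; pay $2,159.49 → $1,933.52
Installment 3: $1,933.52 +$21.27 interest = $1,954.79; pay $1,954.79 → $0.00
Balance reaches $0.00 in installment 3.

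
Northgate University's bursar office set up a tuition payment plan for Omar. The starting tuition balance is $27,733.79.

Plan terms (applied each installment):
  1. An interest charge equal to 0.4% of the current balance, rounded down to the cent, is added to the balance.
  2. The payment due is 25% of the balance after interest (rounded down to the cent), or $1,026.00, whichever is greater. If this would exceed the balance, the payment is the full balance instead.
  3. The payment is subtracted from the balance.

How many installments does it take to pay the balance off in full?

# | Opening | Interest | Payment | End bal
1 | $27,733.79 | $110.93 | $6,961.18 | $20,883.54
2 | $20,883.54 | $83.53 | $5,241.76 | $15,725.31
3 | $15,725.31 | $62.90 | $3,947.05 | $11,841.16
4 | $11,841.16 | $47.36 | $2,972.13 | $8,916.39
5 | $8,916.39 | $35.66 | $2,238.01 | $6,714.04
6 | $6,714.04 | $26.85 | $1,685.22 | $5,055.67
7 | $5,055.67 | $20.22 | $1,268.97 | $3,806.92
8 | $3,806.92 | $15.22 | $1,026.00 | $2,796.14
9 | $2,796.14 | $11.18 | $1,026.00 | $1,781.32
10 | $1,781.32 | $7.12 | $1,026.00 | $762.44
11 | $762.44 | $3.04 | $765.48 | $0.00
Balance reaches $0.00 in installment 11.

11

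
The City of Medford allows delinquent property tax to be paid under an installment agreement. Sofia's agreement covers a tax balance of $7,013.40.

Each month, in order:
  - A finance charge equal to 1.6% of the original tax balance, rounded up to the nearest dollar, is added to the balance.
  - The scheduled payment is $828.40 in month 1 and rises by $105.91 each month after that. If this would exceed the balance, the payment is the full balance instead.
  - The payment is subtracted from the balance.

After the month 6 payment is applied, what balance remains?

$1,132.35

# | Opening | Interest | Payment | End bal
1 | $7,013.40 | $113.00 | $828.40 | $6,298.00
2 | $6,298.00 | $113.00 | $934.31 | $5,476.69
3 | $5,476.69 | $113.00 | $1,040.22 | $4,549.47
4 | $4,549.47 | $113.00 | $1,146.13 | $3,516.34
5 | $3,516.34 | $113.00 | $1,252.04 | $2,377.30
6 | $2,377.30 | $113.00 | $1,357.95 | $1,132.35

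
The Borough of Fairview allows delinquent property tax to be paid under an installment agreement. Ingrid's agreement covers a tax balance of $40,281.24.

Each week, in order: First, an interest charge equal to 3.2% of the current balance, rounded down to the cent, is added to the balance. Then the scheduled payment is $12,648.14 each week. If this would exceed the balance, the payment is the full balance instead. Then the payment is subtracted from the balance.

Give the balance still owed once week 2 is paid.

$17,199.45

# | Opening | Interest | Payment | End bal
1 | $40,281.24 | $1,288.99 | $12,648.14 | $28,922.09
2 | $28,922.09 | $925.50 | $12,648.14 | $17,199.45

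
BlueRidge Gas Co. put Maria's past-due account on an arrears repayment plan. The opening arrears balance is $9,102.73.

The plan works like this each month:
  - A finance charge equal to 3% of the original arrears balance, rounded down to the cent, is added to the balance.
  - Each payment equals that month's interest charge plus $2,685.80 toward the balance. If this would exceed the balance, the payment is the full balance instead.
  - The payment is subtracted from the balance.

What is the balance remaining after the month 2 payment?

$3,731.13

Month 1: opening $9,102.73; interest $273.08 → $9,375.81; payment $2,958.88; balance $6,416.93
Month 2: opening $6,416.93; interest $273.08 → $6,690.01; payment $2,958.88; balance $3,731.13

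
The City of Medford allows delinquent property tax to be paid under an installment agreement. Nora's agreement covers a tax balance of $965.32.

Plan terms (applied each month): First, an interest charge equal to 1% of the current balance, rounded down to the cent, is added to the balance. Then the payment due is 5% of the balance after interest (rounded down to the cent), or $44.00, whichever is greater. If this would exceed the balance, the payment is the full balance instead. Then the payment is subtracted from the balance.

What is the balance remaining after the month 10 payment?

$596.80

Month 1: $965.32 +$9.65 interest = $974.97; pay $48.74 → $926.23
Month 2: $926.23 +$9.26 interest = $935.49; pay $46.77 → $888.72
Month 3: $888.72 +$8.88 interest = $897.60; pay $44.88 → $852.72
Month 4: $852.72 +$8.52 interest = $861.24; pay $44.00 → $817.24
Month 5: $817.24 +$8.17 interest = $825.41; pay $44.00 → $781.41
Month 6: $781.41 +$7.81 interest = $789.22; pay $44.00 → $745.22
Month 7: $745.22 +$7.45 interest = $752.67; pay $44.00 → $708.67
Month 8: $708.67 +$7.08 interest = $715.75; pay $44.00 → $671.75
Month 9: $671.75 +$6.71 interest = $678.46; pay $44.00 → $634.46
Month 10: $634.46 +$6.34 interest = $640.80; pay $44.00 → $596.80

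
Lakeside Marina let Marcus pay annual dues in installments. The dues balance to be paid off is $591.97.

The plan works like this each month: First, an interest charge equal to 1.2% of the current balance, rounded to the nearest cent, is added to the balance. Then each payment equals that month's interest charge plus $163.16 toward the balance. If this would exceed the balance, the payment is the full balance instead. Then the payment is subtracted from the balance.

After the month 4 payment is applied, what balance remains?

$0.00

Month 1: opening $591.97; interest $7.10 → $599.07; payment $170.26; balance $428.81
Month 2: opening $428.81; interest $5.15 → $433.96; payment $168.31; balance $265.65
Month 3: opening $265.65; interest $3.19 → $268.84; payment $166.35; balance $102.49
Month 4: opening $102.49; interest $1.23 → $103.72; payment $103.72; balance $0.00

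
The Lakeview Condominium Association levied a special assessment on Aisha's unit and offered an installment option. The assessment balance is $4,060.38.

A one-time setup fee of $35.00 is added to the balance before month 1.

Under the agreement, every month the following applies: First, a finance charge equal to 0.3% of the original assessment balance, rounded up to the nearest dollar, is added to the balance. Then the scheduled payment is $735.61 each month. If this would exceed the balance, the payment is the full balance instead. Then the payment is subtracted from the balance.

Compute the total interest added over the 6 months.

Month 1: opening $4,095.38; interest $13.00 → $4,108.38; payment $735.61; balance $3,372.77
Month 2: opening $3,372.77; interest $13.00 → $3,385.77; payment $735.61; balance $2,650.16
Month 3: opening $2,650.16; interest $13.00 → $2,663.16; payment $735.61; balance $1,927.55
Month 4: opening $1,927.55; interest $13.00 → $1,940.55; payment $735.61; balance $1,204.94
Month 5: opening $1,204.94; interest $13.00 → $1,217.94; payment $735.61; balance $482.33
Month 6: opening $482.33; interest $13.00 → $495.33; payment $495.33; balance $0.00
Total interest: $13.00 + $13.00 + $13.00 + $13.00 + $13.00 + $13.00 = $78.00

$78.00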